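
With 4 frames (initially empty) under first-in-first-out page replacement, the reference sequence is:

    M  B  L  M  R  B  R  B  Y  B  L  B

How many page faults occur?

M -> miss, frames (M)
B -> miss, frames (M B)
L -> miss, frames (M B L)
M -> hit
R -> miss, frames (M B L R)
B -> hit
R -> hit
B -> hit
Y -> miss, evict M, frames (B L R Y)
B -> hit
L -> hit
B -> hit
Page faults: 5.

5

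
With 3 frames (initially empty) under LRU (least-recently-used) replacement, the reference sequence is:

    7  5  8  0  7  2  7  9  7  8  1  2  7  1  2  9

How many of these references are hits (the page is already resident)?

7 -> miss, frames {7}
5 -> miss, frames {7,5}
8 -> miss, frames {7,5,8}
0 -> miss, evict 7, frames {5,8,0}
7 -> miss, evict 5, frames {8,0,7}
2 -> miss, evict 8, frames {0,7,2}
7 -> hit
9 -> miss, evict 0, frames {2,7,9}
7 -> hit
8 -> miss, evict 2, frames {9,7,8}
1 -> miss, evict 9, frames {7,8,1}
2 -> miss, evict 7, frames {8,1,2}
7 -> miss, evict 8, frames {1,2,7}
1 -> hit
2 -> hit
9 -> miss, evict 7, frames {1,2,9}
Hits: 4.

4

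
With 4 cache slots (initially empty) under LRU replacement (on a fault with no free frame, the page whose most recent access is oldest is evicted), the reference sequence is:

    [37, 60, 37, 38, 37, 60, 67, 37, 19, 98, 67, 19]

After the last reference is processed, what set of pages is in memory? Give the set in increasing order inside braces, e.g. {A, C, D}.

37: miss, frames [37]
60: miss, frames [37, 60]
37: hit
38: miss, frames [60, 37, 38]
37: hit
60: hit
67: miss, frames [38, 37, 60, 67]
37: hit
19: miss, evict 38, frames [60, 67, 37, 19]
98: miss, evict 60, frames [67, 37, 19, 98]
67: hit
19: hit

{19, 37, 67, 98}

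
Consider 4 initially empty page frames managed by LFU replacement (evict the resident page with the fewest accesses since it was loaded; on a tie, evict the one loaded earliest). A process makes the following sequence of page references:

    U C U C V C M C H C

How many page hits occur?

5

U -> fault, frames {U}
C -> fault, frames {U,C}
U -> hit
C -> hit
V -> fault, frames {U,C,V}
C -> hit
M -> fault, frames {U,C,V,M}
C -> hit
H -> fault, evict V, frames {U,C,M,H}
C -> hit
Hits: 5.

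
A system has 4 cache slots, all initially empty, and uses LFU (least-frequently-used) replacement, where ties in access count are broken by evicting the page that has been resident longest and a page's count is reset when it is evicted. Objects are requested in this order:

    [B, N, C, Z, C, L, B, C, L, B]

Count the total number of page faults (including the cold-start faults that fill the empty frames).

B: fault, frames {B}
N: fault, frames {B,N}
C: fault, frames {B,N,C}
Z: fault, frames {B,N,C,Z}
C: hit
L: fault, evict B, frames {N,C,Z,L}
B: fault, evict N, frames {C,Z,L,B}
C: hit
L: hit
B: hit
Page faults: 6.

6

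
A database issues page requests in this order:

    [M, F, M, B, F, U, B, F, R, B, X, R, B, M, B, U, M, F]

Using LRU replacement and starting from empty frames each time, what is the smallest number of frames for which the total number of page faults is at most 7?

f=1: 18 faults
f=2: 16 faults
f=3: 9 faults
f=4: 9 faults
f=5: 9 faults
f=6: 6 faults
Smallest f with faults ≤ 7 is 6.

6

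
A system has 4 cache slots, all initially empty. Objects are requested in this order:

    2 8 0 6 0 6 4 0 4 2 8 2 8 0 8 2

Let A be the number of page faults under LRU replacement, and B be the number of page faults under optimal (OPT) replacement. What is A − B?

2

Under LRU: F F F F . . F . . F F . . . . . → 7 faults.
Under OPT: F F F F . . F . . . . . . . . . → 5 faults.
A − B = 7 − 5 = 2.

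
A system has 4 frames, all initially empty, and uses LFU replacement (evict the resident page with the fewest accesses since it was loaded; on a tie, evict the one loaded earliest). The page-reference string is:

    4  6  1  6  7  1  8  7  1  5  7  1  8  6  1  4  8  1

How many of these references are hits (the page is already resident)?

9

4: miss, frames (4)
6: miss, frames (4 6)
1: miss, frames (4 6 1)
6: hit
7: miss, frames (4 6 1 7)
1: hit
8: miss, evict 4, frames (6 1 7 8)
7: hit
1: hit
5: miss, evict 8, frames (6 1 7 5)
7: hit
1: hit
8: miss, evict 5, frames (6 1 7 8)
6: hit
1: hit
4: miss, evict 8, frames (6 1 7 4)
8: miss, evict 4, frames (6 1 7 8)
1: hit
Hits: 9.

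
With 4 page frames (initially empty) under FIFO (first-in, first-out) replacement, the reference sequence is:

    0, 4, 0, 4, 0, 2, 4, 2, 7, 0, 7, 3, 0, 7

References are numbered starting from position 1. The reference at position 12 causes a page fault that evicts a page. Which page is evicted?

pos 1: 0 → miss, frames (0)
pos 2: 4 → miss, frames (0 4)
pos 3: 0 → hit
pos 4: 4 → hit
pos 5: 0 → hit
pos 6: 2 → miss, frames (0 4 2)
pos 7: 4 → hit
pos 8: 2 → hit
pos 9: 7 → miss, frames (0 4 2 7)
pos 10: 0 → hit
pos 11: 7 → hit
pos 12: 3 → miss, evict 0, frames (4 2 7 3)
At position 12, page 0 is evicted.

0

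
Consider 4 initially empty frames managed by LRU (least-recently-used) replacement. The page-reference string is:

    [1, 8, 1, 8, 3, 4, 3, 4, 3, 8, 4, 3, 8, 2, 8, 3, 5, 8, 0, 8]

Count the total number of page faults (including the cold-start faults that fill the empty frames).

1: miss, frames (1)
8: miss, frames (1 8)
1: hit
8: hit
3: miss, frames (1 8 3)
4: miss, frames (1 8 3 4)
3: hit
4: hit
3: hit
8: hit
4: hit
3: hit
8: hit
2: miss, evict 1, frames (4 3 8 2)
8: hit
3: hit
5: miss, evict 4, frames (2 8 3 5)
8: hit
0: miss, evict 2, frames (3 5 8 0)
8: hit
Page faults: 7.

7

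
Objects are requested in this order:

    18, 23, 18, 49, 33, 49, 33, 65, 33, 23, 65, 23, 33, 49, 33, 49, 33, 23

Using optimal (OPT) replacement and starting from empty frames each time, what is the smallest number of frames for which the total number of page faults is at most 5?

f=1: 18 faults
f=2: 9 faults
f=3: 6 faults
f=4: 5 faults
f=5: 5 faults
Smallest f with faults ≤ 5 is 4.

4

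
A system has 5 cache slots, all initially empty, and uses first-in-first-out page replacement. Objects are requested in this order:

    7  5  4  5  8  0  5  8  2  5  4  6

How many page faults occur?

7 -> miss, frames (7)
5 -> miss, frames (7 5)
4 -> miss, frames (7 5 4)
5 -> hit
8 -> miss, frames (7 5 4 8)
0 -> miss, frames (7 5 4 8 0)
5 -> hit
8 -> hit
2 -> miss, evict 7, frames (5 4 8 0 2)
5 -> hit
4 -> hit
6 -> miss, evict 5, frames (4 8 0 2 6)
Page faults: 7.

7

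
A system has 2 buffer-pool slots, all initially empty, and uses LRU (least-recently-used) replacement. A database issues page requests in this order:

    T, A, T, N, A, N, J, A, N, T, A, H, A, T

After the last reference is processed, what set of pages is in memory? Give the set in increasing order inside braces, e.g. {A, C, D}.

T: miss, frames {T}
A: miss, frames {T,A}
T: hit
N: miss, evict A, frames {T,N}
A: miss, evict T, frames {N,A}
N: hit
J: miss, evict A, frames {N,J}
A: miss, evict N, frames {J,A}
N: miss, evict J, frames {A,N}
T: miss, evict A, frames {N,T}
A: miss, evict N, frames {T,A}
H: miss, evict T, frames {A,H}
A: hit
T: miss, evict H, frames {A,T}

{A, T}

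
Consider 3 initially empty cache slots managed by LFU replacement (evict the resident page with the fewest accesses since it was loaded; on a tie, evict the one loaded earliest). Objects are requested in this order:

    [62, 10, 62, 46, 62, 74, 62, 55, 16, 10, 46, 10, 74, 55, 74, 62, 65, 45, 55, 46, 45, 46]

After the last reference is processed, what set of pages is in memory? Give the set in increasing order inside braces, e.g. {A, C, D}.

62 → miss, frames {62}
10 → miss, frames {62,10}
62 → hit
46 → miss, frames {62,10,46}
62 → hit
74 → miss, evict 10, frames {62,46,74}
62 → hit
55 → miss, evict 46, frames {62,74,55}
16 → miss, evict 74, frames {62,55,16}
10 → miss, evict 55, frames {62,16,10}
46 → miss, evict 16, frames {62,10,46}
10 → hit
74 → miss, evict 46, frames {62,10,74}
55 → miss, evict 74, frames {62,10,55}
74 → miss, evict 55, frames {62,10,74}
62 → hit
65 → miss, evict 74, frames {62,10,65}
45 → miss, evict 65, frames {62,10,45}
55 → miss, evict 45, frames {62,10,55}
46 → miss, evict 55, frames {62,10,46}
45 → miss, evict 46, frames {62,10,45}
46 → miss, evict 45, frames {62,10,46}

{10, 46, 62}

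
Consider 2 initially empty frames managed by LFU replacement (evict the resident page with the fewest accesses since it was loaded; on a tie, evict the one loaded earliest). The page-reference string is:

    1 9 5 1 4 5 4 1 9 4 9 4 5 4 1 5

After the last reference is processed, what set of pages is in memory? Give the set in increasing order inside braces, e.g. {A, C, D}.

{4, 5}

1: miss, frames (1)
9: miss, frames (1 9)
5: miss, evict 1, frames (9 5)
1: miss, evict 9, frames (5 1)
4: miss, evict 5, frames (1 4)
5: miss, evict 1, frames (4 5)
4: hit
1: miss, evict 5, frames (4 1)
9: miss, evict 1, frames (4 9)
4: hit
9: hit
4: hit
5: miss, evict 9, frames (4 5)
4: hit
1: miss, evict 5, frames (4 1)
5: miss, evict 1, frames (4 5)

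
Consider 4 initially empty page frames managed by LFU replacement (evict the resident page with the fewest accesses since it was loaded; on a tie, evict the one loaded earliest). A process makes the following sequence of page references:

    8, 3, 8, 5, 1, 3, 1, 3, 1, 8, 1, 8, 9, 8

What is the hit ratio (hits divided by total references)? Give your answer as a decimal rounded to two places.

8 -> fault, frames {8}
3 -> fault, frames {8,3}
8 -> hit
5 -> fault, frames {8,3,5}
1 -> fault, frames {8,3,5,1}
3 -> hit
1 -> hit
3 -> hit
1 -> hit
8 -> hit
1 -> hit
8 -> hit
9 -> fault, evict 5, frames {8,3,1,9}
8 -> hit
Hits: 9 of 14 references → 9/14 = 0.6429.

0.64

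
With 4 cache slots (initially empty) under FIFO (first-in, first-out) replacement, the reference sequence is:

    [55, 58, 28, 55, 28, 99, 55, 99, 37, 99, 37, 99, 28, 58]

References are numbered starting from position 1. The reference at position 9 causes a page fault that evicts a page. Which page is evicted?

pos 1: 55 -> miss, frames (55)
pos 2: 58 -> miss, frames (55 58)
pos 3: 28 -> miss, frames (55 58 28)
pos 4: 55 -> hit
pos 5: 28 -> hit
pos 6: 99 -> miss, frames (55 58 28 99)
pos 7: 55 -> hit
pos 8: 99 -> hit
pos 9: 37 -> miss, evict 55, frames (58 28 99 37)
At position 9, page 55 is evicted.

55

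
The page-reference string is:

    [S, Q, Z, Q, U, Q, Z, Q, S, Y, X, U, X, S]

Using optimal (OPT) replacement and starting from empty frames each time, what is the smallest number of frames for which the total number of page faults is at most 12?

f=1: 14 faults
f=2: 10 faults
f=3: 7 faults
f=4: 6 faults
f=5: 6 faults
f=6: 6 faults
Smallest f with faults ≤ 12 is 2.

2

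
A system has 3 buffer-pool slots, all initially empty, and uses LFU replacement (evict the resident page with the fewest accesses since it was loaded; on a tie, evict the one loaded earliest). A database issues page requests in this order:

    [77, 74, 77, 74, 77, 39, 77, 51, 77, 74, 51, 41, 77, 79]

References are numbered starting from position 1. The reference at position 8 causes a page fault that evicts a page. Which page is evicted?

39

pos 1: 77 -> fault, frames {77}
pos 2: 74 -> fault, frames {77,74}
pos 3: 77 -> hit
pos 4: 74 -> hit
pos 5: 77 -> hit
pos 6: 39 -> fault, frames {77,74,39}
pos 7: 77 -> hit
pos 8: 51 -> fault, evict 39, frames {77,74,51}
At position 8, page 39 is evicted.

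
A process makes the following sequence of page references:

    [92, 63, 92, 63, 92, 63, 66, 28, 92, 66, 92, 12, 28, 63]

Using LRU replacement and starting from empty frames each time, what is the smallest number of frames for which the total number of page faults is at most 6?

4

f=1: 14 faults
f=2: 9 faults
f=3: 8 faults
f=4: 6 faults
f=5: 5 faults
Smallest f with faults ≤ 6 is 4.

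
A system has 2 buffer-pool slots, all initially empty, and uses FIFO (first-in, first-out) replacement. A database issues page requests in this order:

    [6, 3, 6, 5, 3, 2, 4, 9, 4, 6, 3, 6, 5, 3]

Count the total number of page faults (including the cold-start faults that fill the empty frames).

6 -> miss, frames (6)
3 -> miss, frames (6 3)
6 -> hit
5 -> miss, evict 6, frames (3 5)
3 -> hit
2 -> miss, evict 3, frames (5 2)
4 -> miss, evict 5, frames (2 4)
9 -> miss, evict 2, frames (4 9)
4 -> hit
6 -> miss, evict 4, frames (9 6)
3 -> miss, evict 9, frames (6 3)
6 -> hit
5 -> miss, evict 6, frames (3 5)
3 -> hit
Page faults: 9.

9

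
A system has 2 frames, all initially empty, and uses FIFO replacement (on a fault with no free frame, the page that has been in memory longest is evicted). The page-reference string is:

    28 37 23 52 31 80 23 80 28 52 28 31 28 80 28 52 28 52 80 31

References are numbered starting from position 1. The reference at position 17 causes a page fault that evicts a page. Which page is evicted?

80

pos 1: 28: fault, frames [28]
pos 2: 37: fault, frames [28, 37]
pos 3: 23: fault, evict 28, frames [37, 23]
pos 4: 52: fault, evict 37, frames [23, 52]
pos 5: 31: fault, evict 23, frames [52, 31]
pos 6: 80: fault, evict 52, frames [31, 80]
pos 7: 23: fault, evict 31, frames [80, 23]
pos 8: 80: hit
pos 9: 28: fault, evict 80, frames [23, 28]
pos 10: 52: fault, evict 23, frames [28, 52]
pos 11: 28: hit
pos 12: 31: fault, evict 28, frames [52, 31]
pos 13: 28: fault, evict 52, frames [31, 28]
pos 14: 80: fault, evict 31, frames [28, 80]
pos 15: 28: hit
pos 16: 52: fault, evict 28, frames [80, 52]
pos 17: 28: fault, evict 80, frames [52, 28]
At position 17, page 80 is evicted.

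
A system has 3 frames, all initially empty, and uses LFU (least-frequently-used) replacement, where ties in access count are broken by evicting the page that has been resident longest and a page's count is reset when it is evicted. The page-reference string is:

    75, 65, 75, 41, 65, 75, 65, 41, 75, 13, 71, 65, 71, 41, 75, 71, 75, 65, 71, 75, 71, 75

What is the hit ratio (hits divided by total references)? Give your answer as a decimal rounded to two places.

0.68

75: fault, frames {75}
65: fault, frames {75,65}
75: hit
41: fault, frames {75,65,41}
65: hit
75: hit
65: hit
41: hit
75: hit
13: fault, evict 41, frames {75,65,13}
71: fault, evict 13, frames {75,65,71}
65: hit
71: hit
41: fault, evict 71, frames {75,65,41}
75: hit
71: fault, evict 41, frames {75,65,71}
75: hit
65: hit
71: hit
75: hit
71: hit
75: hit
Hits: 15 of 22 references → 15/22 = 0.6818.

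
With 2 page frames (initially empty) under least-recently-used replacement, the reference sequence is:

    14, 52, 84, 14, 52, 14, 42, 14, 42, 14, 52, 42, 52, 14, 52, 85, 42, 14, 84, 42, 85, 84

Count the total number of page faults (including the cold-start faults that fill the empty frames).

14: fault, frames {14}
52: fault, frames {14,52}
84: fault, evict 14, frames {52,84}
14: fault, evict 52, frames {84,14}
52: fault, evict 84, frames {14,52}
14: hit
42: fault, evict 52, frames {14,42}
14: hit
42: hit
14: hit
52: fault, evict 42, frames {14,52}
42: fault, evict 14, frames {52,42}
52: hit
14: fault, evict 42, frames {52,14}
52: hit
85: fault, evict 14, frames {52,85}
42: fault, evict 52, frames {85,42}
14: fault, evict 85, frames {42,14}
84: fault, evict 42, frames {14,84}
42: fault, evict 14, frames {84,42}
85: fault, evict 84, frames {42,85}
84: fault, evict 42, frames {85,84}
Page faults: 16.

16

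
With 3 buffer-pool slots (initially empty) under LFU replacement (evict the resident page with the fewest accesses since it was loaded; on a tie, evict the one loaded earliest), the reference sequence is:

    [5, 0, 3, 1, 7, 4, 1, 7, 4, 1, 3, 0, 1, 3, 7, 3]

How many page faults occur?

5 → miss, frames [5]
0 → miss, frames [5, 0]
3 → miss, frames [5, 0, 3]
1 → miss, evict 5, frames [0, 3, 1]
7 → miss, evict 0, frames [3, 1, 7]
4 → miss, evict 3, frames [1, 7, 4]
1 → hit
7 → hit
4 → hit
1 → hit
3 → miss, evict 7, frames [1, 4, 3]
0 → miss, evict 3, frames [1, 4, 0]
1 → hit
3 → miss, evict 0, frames [1, 4, 3]
7 → miss, evict 3, frames [1, 4, 7]
3 → miss, evict 7, frames [1, 4, 3]
Page faults: 11.

11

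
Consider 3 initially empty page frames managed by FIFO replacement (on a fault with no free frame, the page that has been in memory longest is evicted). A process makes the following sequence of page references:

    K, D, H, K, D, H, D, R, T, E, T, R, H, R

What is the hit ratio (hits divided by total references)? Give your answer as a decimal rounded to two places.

K: miss, frames (K)
D: miss, frames (K D)
H: miss, frames (K D H)
K: hit
D: hit
H: hit
D: hit
R: miss, evict K, frames (D H R)
T: miss, evict D, frames (H R T)
E: miss, evict H, frames (R T E)
T: hit
R: hit
H: miss, evict R, frames (T E H)
R: miss, evict T, frames (E H R)
Hits: 6 of 14 references → 6/14 = 0.4286.

0.43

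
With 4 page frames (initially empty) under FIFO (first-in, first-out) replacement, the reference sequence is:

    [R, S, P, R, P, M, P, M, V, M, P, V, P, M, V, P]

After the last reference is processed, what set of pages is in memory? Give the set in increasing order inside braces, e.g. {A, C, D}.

{M, P, S, V}

R → fault, frames (R)
S → fault, frames (R S)
P → fault, frames (R S P)
R → hit
P → hit
M → fault, frames (R S P M)
P → hit
M → hit
V → fault, evict R, frames (S P M V)
M → hit
P → hit
V → hit
P → hit
M → hit
V → hit
P → hit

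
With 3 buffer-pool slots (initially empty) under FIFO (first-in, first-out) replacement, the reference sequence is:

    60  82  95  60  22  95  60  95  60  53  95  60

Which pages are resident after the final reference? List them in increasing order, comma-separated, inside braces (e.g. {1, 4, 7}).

{53, 60, 95}

60 → miss, frames (60)
82 → miss, frames (60 82)
95 → miss, frames (60 82 95)
60 → hit
22 → miss, evict 60, frames (82 95 22)
95 → hit
60 → miss, evict 82, frames (95 22 60)
95 → hit
60 → hit
53 → miss, evict 95, frames (22 60 53)
95 → miss, evict 22, frames (60 53 95)
60 → hit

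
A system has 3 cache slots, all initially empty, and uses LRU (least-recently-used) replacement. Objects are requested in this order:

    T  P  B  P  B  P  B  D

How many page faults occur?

T: fault, frames {T}
P: fault, frames {T,P}
B: fault, frames {T,P,B}
P: hit
B: hit
P: hit
B: hit
D: fault, evict T, frames {P,B,D}
Page faults: 4.

4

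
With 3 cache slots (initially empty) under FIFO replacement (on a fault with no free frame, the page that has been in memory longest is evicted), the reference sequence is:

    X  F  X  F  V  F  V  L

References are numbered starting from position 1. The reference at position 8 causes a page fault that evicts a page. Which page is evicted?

X

pos 1: X: miss, frames {X}
pos 2: F: miss, frames {X,F}
pos 3: X: hit
pos 4: F: hit
pos 5: V: miss, frames {X,F,V}
pos 6: F: hit
pos 7: V: hit
pos 8: L: miss, evict X, frames {F,V,L}
At position 8, page X is evicted.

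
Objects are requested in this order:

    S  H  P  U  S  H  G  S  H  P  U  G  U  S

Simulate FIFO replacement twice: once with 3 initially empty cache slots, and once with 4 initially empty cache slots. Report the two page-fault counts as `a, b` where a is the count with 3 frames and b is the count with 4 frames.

3 frames: F F F F F F F . . F F . . F → 10 faults.
4 frames: F F F F . . F F F F F F . F → 11 faults.
11 > 10: adding a frame increased faults — Belady's anomaly.

10, 11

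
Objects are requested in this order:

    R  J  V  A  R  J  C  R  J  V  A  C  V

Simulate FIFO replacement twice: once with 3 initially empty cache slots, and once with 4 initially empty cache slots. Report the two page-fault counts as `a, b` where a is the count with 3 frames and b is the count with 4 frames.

9, 10

3 frames: F F F F F F F . . F F . . → 9 faults.
4 frames: F F F F . . F F F F F F . → 10 faults.
10 > 9: adding a frame increased faults — Belady's anomaly.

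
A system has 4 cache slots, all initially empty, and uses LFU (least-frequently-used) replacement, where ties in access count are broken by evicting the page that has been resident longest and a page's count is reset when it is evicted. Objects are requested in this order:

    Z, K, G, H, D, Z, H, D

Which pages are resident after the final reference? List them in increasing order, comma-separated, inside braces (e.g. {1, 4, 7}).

{D, G, H, Z}

Z -> miss, frames {Z}
K -> miss, frames {Z,K}
G -> miss, frames {Z,K,G}
H -> miss, frames {Z,K,G,H}
D -> miss, evict Z, frames {K,G,H,D}
Z -> miss, evict K, frames {G,H,D,Z}
H -> hit
D -> hit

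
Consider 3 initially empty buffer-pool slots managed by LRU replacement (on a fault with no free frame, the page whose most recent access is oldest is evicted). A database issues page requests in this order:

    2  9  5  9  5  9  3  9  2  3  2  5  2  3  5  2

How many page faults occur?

2: miss, frames {2}
9: miss, frames {2,9}
5: miss, frames {2,9,5}
9: hit
5: hit
9: hit
3: miss, evict 2, frames {5,9,3}
9: hit
2: miss, evict 5, frames {3,9,2}
3: hit
2: hit
5: miss, evict 9, frames {3,2,5}
2: hit
3: hit
5: hit
2: hit
Page faults: 6.

6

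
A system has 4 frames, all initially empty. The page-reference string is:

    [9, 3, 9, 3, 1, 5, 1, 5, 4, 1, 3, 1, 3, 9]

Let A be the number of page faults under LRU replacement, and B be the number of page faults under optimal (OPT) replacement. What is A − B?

1

Under LRU: F F . . F F . . F . . . . F → 6 faults.
Under OPT: F F . . F F . . F . . . . . → 5 faults.
A − B = 6 − 5 = 1.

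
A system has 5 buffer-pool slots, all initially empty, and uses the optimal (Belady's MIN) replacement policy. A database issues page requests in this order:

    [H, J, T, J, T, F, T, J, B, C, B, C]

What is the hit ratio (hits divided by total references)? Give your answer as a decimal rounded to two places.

0.50

H: miss, frames (H)
J: miss, frames (H J)
T: miss, frames (H J T)
J: hit
T: hit
F: miss, frames (H J T F)
T: hit
J: hit
B: miss, frames (H J T F B)
C: miss, evict F, frames (H J T B C)
B: hit
C: hit
Hits: 6 of 12 references → 6/12 = 0.5000.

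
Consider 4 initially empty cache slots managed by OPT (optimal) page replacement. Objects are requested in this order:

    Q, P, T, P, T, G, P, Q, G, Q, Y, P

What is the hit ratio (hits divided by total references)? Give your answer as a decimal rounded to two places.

0.58

Q: miss, frames [Q]
P: miss, frames [Q, P]
T: miss, frames [Q, P, T]
P: hit
T: hit
G: miss, frames [Q, P, T, G]
P: hit
Q: hit
G: hit
Q: hit
Y: miss, evict G, frames [Q, P, T, Y]
P: hit
Hits: 7 of 12 references → 7/12 = 0.5833.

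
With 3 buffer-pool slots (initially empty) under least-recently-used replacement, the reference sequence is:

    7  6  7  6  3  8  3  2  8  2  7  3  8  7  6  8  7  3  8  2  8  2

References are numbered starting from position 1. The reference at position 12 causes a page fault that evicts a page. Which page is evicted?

8

pos 1: 7: fault, frames {7}
pos 2: 6: fault, frames {7,6}
pos 3: 7: hit
pos 4: 6: hit
pos 5: 3: fault, frames {7,6,3}
pos 6: 8: fault, evict 7, frames {6,3,8}
pos 7: 3: hit
pos 8: 2: fault, evict 6, frames {8,3,2}
pos 9: 8: hit
pos 10: 2: hit
pos 11: 7: fault, evict 3, frames {8,2,7}
pos 12: 3: fault, evict 8, frames {2,7,3}
At position 12, page 8 is evicted.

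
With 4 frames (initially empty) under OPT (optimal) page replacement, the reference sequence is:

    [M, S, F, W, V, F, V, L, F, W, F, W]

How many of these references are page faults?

6

M -> miss, frames {M}
S -> miss, frames {M,S}
F -> miss, frames {M,S,F}
W -> miss, frames {M,S,F,W}
V -> miss, evict S, frames {M,F,W,V}
F -> hit
V -> hit
L -> miss, evict V, frames {M,F,W,L}
F -> hit
W -> hit
F -> hit
W -> hit
Page faults: 6.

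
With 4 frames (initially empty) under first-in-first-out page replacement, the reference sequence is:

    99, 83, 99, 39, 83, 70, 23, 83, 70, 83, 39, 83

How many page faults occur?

5

99: miss, frames [99]
83: miss, frames [99, 83]
99: hit
39: miss, frames [99, 83, 39]
83: hit
70: miss, frames [99, 83, 39, 70]
23: miss, evict 99, frames [83, 39, 70, 23]
83: hit
70: hit
83: hit
39: hit
83: hit
Page faults: 5.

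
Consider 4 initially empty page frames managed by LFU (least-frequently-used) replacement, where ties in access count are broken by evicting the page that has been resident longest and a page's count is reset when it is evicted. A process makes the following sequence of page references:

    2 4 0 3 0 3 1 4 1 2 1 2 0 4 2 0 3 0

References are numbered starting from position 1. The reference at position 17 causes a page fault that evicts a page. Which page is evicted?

4

pos 1: 2 → fault, frames (2)
pos 2: 4 → fault, frames (2 4)
pos 3: 0 → fault, frames (2 4 0)
pos 4: 3 → fault, frames (2 4 0 3)
pos 5: 0 → hit
pos 6: 3 → hit
pos 7: 1 → fault, evict 2, frames (4 0 3 1)
pos 8: 4 → hit
pos 9: 1 → hit
pos 10: 2 → fault, evict 4, frames (0 3 1 2)
pos 11: 1 → hit
pos 12: 2 → hit
pos 13: 0 → hit
pos 14: 4 → fault, evict 3, frames (0 1 2 4)
pos 15: 2 → hit
pos 16: 0 → hit
pos 17: 3 → fault, evict 4, frames (0 1 2 3)
At position 17, page 4 is evicted.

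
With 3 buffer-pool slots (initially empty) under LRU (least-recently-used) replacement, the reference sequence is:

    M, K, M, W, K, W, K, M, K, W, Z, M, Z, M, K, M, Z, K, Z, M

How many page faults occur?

M: fault, frames (M)
K: fault, frames (M K)
M: hit
W: fault, frames (K M W)
K: hit
W: hit
K: hit
M: hit
K: hit
W: hit
Z: fault, evict M, frames (K W Z)
M: fault, evict K, frames (W Z M)
Z: hit
M: hit
K: fault, evict W, frames (Z M K)
M: hit
Z: hit
K: hit
Z: hit
M: hit
Page faults: 6.

6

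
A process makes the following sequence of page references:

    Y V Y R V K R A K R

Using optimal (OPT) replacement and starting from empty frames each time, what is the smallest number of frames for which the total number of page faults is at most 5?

3

f=1: 10 faults
f=2: 6 faults
f=3: 5 faults
f=4: 5 faults
f=5: 5 faults
Smallest f with faults ≤ 5 is 3.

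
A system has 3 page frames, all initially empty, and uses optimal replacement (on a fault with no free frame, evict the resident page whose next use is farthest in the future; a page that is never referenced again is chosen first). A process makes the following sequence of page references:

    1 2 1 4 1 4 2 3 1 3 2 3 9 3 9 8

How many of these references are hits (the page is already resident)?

1 -> fault, frames (1)
2 -> fault, frames (1 2)
1 -> hit
4 -> fault, frames (1 2 4)
1 -> hit
4 -> hit
2 -> hit
3 -> fault, evict 4, frames (1 2 3)
1 -> hit
3 -> hit
2 -> hit
3 -> hit
9 -> fault, evict 2, frames (1 3 9)
3 -> hit
9 -> hit
8 -> fault, evict 9, frames (1 3 8)
Hits: 10.

10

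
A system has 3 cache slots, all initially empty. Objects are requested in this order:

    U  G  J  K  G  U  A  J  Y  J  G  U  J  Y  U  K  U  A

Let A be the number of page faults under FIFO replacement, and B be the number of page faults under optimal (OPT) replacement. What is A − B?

Under FIFO: F F F F . F F F F . F F F F . F F F → 15 faults.
Under OPT: F F F F . . F F F . . F . . . F . F → 10 faults.
A − B = 15 − 10 = 5.

5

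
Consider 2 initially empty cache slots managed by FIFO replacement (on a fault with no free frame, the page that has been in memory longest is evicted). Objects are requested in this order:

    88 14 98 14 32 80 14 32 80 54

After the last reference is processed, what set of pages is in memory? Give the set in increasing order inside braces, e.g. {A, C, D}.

88 -> fault, frames (88)
14 -> fault, frames (88 14)
98 -> fault, evict 88, frames (14 98)
14 -> hit
32 -> fault, evict 14, frames (98 32)
80 -> fault, evict 98, frames (32 80)
14 -> fault, evict 32, frames (80 14)
32 -> fault, evict 80, frames (14 32)
80 -> fault, evict 14, frames (32 80)
54 -> fault, evict 32, frames (80 54)

{54, 80}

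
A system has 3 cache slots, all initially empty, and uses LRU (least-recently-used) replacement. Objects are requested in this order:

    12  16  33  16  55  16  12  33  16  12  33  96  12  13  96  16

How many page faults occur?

9

12 → fault, frames (12)
16 → fault, frames (12 16)
33 → fault, frames (12 16 33)
16 → hit
55 → fault, evict 12, frames (33 16 55)
16 → hit
12 → fault, evict 33, frames (55 16 12)
33 → fault, evict 55, frames (16 12 33)
16 → hit
12 → hit
33 → hit
96 → fault, evict 16, frames (12 33 96)
12 → hit
13 → fault, evict 33, frames (96 12 13)
96 → hit
16 → fault, evict 12, frames (13 96 16)
Page faults: 9.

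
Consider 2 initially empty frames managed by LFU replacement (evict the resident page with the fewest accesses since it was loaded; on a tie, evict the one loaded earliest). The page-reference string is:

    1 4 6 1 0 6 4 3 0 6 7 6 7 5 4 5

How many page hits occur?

2

1: fault, frames (1)
4: fault, frames (1 4)
6: fault, evict 1, frames (4 6)
1: fault, evict 4, frames (6 1)
0: fault, evict 6, frames (1 0)
6: fault, evict 1, frames (0 6)
4: fault, evict 0, frames (6 4)
3: fault, evict 6, frames (4 3)
0: fault, evict 4, frames (3 0)
6: fault, evict 3, frames (0 6)
7: fault, evict 0, frames (6 7)
6: hit
7: hit
5: fault, evict 6, frames (7 5)
4: fault, evict 5, frames (7 4)
5: fault, evict 4, frames (7 5)
Hits: 2.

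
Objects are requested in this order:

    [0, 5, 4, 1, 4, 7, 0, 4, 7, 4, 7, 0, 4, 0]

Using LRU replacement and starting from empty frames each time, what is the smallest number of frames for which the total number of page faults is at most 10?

f=1: 14 faults
f=2: 10 faults
f=3: 6 faults
f=4: 6 faults
f=5: 5 faults
Smallest f with faults ≤ 10 is 2.

2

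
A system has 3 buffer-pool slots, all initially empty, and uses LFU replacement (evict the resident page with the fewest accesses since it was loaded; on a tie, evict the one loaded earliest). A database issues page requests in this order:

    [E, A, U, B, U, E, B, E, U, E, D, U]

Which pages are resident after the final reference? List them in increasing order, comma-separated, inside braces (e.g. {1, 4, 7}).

{D, E, U}

E -> miss, frames {E}
A -> miss, frames {E,A}
U -> miss, frames {E,A,U}
B -> miss, evict E, frames {A,U,B}
U -> hit
E -> miss, evict A, frames {U,B,E}
B -> hit
E -> hit
U -> hit
E -> hit
D -> miss, evict B, frames {U,E,D}
U -> hit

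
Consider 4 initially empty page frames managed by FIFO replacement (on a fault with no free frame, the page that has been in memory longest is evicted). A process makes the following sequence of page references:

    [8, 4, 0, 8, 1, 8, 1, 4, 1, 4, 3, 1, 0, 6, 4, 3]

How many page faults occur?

7

8: fault, frames {8}
4: fault, frames {8,4}
0: fault, frames {8,4,0}
8: hit
1: fault, frames {8,4,0,1}
8: hit
1: hit
4: hit
1: hit
4: hit
3: fault, evict 8, frames {4,0,1,3}
1: hit
0: hit
6: fault, evict 4, frames {0,1,3,6}
4: fault, evict 0, frames {1,3,6,4}
3: hit
Page faults: 7.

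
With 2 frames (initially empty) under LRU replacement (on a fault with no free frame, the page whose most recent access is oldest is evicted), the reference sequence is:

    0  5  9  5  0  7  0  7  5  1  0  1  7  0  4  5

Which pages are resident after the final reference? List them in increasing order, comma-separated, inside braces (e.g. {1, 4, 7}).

0: fault, frames {0}
5: fault, frames {0,5}
9: fault, evict 0, frames {5,9}
5: hit
0: fault, evict 9, frames {5,0}
7: fault, evict 5, frames {0,7}
0: hit
7: hit
5: fault, evict 0, frames {7,5}
1: fault, evict 7, frames {5,1}
0: fault, evict 5, frames {1,0}
1: hit
7: fault, evict 0, frames {1,7}
0: fault, evict 1, frames {7,0}
4: fault, evict 7, frames {0,4}
5: fault, evict 0, frames {4,5}

{4, 5}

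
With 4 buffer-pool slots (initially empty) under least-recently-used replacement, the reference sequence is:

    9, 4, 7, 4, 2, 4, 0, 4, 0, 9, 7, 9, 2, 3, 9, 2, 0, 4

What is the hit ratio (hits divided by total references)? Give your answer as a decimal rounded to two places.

0.39

9: miss, frames [9]
4: miss, frames [9, 4]
7: miss, frames [9, 4, 7]
4: hit
2: miss, frames [9, 7, 4, 2]
4: hit
0: miss, evict 9, frames [7, 2, 4, 0]
4: hit
0: hit
9: miss, evict 7, frames [2, 4, 0, 9]
7: miss, evict 2, frames [4, 0, 9, 7]
9: hit
2: miss, evict 4, frames [0, 7, 9, 2]
3: miss, evict 0, frames [7, 9, 2, 3]
9: hit
2: hit
0: miss, evict 7, frames [3, 9, 2, 0]
4: miss, evict 3, frames [9, 2, 0, 4]
Hits: 7 of 18 references → 7/18 = 0.3889.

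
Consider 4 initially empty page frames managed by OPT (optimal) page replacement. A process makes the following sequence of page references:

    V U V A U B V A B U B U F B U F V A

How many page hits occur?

V -> miss, frames (V)
U -> miss, frames (V U)
V -> hit
A -> miss, frames (V U A)
U -> hit
B -> miss, frames (V U A B)
V -> hit
A -> hit
B -> hit
U -> hit
B -> hit
U -> hit
F -> miss, evict A, frames (V U B F)
B -> hit
U -> hit
F -> hit
V -> hit
A -> miss, evict F, frames (V U B A)
Hits: 12.

12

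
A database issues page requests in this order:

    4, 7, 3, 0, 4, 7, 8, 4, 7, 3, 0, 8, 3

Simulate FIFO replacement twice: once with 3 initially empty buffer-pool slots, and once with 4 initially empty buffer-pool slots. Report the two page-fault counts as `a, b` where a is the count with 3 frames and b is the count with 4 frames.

3 frames: F F F F F F F . . F F . . → 9 faults.
4 frames: F F F F . . F F F F F F . → 10 faults.
10 > 9: adding a frame increased faults — Belady's anomaly.

9, 10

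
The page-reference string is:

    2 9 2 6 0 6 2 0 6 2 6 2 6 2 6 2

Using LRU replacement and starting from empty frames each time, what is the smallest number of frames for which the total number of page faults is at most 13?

f=1: 16 faults
f=2: 8 faults
f=3: 4 faults
f=4: 4 faults
Smallest f with faults ≤ 13 is 2.

2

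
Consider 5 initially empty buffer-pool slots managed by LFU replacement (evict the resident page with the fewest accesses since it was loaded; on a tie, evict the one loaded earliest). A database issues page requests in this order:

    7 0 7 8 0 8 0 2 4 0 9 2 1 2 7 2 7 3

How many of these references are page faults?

7 -> miss, frames [7]
0 -> miss, frames [7, 0]
7 -> hit
8 -> miss, frames [7, 0, 8]
0 -> hit
8 -> hit
0 -> hit
2 -> miss, frames [7, 0, 8, 2]
4 -> miss, frames [7, 0, 8, 2, 4]
0 -> hit
9 -> miss, evict 2, frames [7, 0, 8, 4, 9]
2 -> miss, evict 4, frames [7, 0, 8, 9, 2]
1 -> miss, evict 9, frames [7, 0, 8, 2, 1]
2 -> hit
7 -> hit
2 -> hit
7 -> hit
3 -> miss, evict 1, frames [7, 0, 8, 2, 3]
Page faults: 9.

9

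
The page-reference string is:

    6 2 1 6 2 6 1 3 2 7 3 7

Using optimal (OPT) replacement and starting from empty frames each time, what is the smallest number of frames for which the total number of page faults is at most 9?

2

f=1: 12 faults
f=2: 7 faults
f=3: 5 faults
f=4: 5 faults
f=5: 5 faults
Smallest f with faults ≤ 9 is 2.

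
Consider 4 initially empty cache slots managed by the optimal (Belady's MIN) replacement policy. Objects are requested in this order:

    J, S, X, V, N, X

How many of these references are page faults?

5

J -> miss, frames {J}
S -> miss, frames {J,S}
X -> miss, frames {J,S,X}
V -> miss, frames {J,S,X,V}
N -> miss, evict V, frames {J,S,X,N}
X -> hit
Page faults: 5.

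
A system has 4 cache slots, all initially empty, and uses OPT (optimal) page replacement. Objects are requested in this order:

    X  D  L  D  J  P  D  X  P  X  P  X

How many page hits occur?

X -> fault, frames [X]
D -> fault, frames [X, D]
L -> fault, frames [X, D, L]
D -> hit
J -> fault, frames [X, D, L, J]
P -> fault, evict J, frames [X, D, L, P]
D -> hit
X -> hit
P -> hit
X -> hit
P -> hit
X -> hit
Hits: 7.

7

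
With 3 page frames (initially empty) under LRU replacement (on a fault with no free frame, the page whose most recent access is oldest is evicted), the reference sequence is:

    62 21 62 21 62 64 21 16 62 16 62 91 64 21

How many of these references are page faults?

8

62 -> fault, frames (62)
21 -> fault, frames (62 21)
62 -> hit
21 -> hit
62 -> hit
64 -> fault, frames (21 62 64)
21 -> hit
16 -> fault, evict 62, frames (64 21 16)
62 -> fault, evict 64, frames (21 16 62)
16 -> hit
62 -> hit
91 -> fault, evict 21, frames (16 62 91)
64 -> fault, evict 16, frames (62 91 64)
21 -> fault, evict 62, frames (91 64 21)
Page faults: 8.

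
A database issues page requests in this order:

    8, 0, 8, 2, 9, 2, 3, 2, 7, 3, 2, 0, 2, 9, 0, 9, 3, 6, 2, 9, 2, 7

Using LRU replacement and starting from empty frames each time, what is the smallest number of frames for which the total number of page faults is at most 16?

2

f=1: 22 faults
f=2: 16 faults
f=3: 13 faults
f=4: 11 faults
f=5: 9 faults
f=6: 7 faults
f=7: 7 faults
Smallest f with faults ≤ 16 is 2.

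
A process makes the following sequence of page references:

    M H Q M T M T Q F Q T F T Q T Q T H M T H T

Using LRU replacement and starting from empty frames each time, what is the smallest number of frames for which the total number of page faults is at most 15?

2

f=1: 22 faults
f=2: 14 faults
f=3: 7 faults
f=4: 7 faults
f=5: 5 faults
Smallest f with faults ≤ 15 is 2.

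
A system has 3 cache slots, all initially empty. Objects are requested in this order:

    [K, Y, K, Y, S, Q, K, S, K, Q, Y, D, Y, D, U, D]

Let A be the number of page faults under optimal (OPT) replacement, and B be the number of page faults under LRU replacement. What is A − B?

-1

Under OPT: F F . . F F . . . . F F . . F . → 7 faults.
Under LRU: F F . . F F F . . . F F . . F . → 8 faults.
A − B = 7 − 8 = -1.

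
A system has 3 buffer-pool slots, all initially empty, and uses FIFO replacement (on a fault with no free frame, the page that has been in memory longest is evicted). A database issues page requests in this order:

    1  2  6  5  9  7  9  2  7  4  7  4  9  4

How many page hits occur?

5

1 → fault, frames [1]
2 → fault, frames [1, 2]
6 → fault, frames [1, 2, 6]
5 → fault, evict 1, frames [2, 6, 5]
9 → fault, evict 2, frames [6, 5, 9]
7 → fault, evict 6, frames [5, 9, 7]
9 → hit
2 → fault, evict 5, frames [9, 7, 2]
7 → hit
4 → fault, evict 9, frames [7, 2, 4]
7 → hit
4 → hit
9 → fault, evict 7, frames [2, 4, 9]
4 → hit
Hits: 5.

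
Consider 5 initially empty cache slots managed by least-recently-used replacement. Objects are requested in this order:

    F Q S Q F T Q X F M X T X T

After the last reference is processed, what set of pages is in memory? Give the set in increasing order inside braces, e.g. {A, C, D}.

F → fault, frames (F)
Q → fault, frames (F Q)
S → fault, frames (F Q S)
Q → hit
F → hit
T → fault, frames (S Q F T)
Q → hit
X → fault, frames (S F T Q X)
F → hit
M → fault, evict S, frames (T Q X F M)
X → hit
T → hit
X → hit
T → hit

{F, M, Q, T, X}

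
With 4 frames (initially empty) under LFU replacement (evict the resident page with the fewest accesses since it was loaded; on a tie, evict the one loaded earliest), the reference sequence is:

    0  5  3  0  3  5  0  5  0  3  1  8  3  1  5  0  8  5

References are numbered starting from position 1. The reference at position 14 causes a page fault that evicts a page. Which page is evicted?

8

pos 1: 0 -> fault, frames (0)
pos 2: 5 -> fault, frames (0 5)
pos 3: 3 -> fault, frames (0 5 3)
pos 4: 0 -> hit
pos 5: 3 -> hit
pos 6: 5 -> hit
pos 7: 0 -> hit
pos 8: 5 -> hit
pos 9: 0 -> hit
pos 10: 3 -> hit
pos 11: 1 -> fault, frames (0 5 3 1)
pos 12: 8 -> fault, evict 1, frames (0 5 3 8)
pos 13: 3 -> hit
pos 14: 1 -> fault, evict 8, frames (0 5 3 1)
At position 14, page 8 is evicted.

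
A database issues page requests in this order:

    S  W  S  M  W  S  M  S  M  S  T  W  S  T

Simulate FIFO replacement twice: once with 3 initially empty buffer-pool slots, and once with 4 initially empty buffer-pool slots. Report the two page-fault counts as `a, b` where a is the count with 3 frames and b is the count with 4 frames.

3 frames: F F . F . . . . . . F . F . → 5 faults.
4 frames: F F . F . . . . . . F . . . → 4 faults.
4 < 5: adding a frame reduced faults, as is typical.

5, 4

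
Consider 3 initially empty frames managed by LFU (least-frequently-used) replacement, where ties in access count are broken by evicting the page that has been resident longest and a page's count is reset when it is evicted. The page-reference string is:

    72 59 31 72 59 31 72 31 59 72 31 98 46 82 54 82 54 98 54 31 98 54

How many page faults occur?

13

72: fault, frames (72)
59: fault, frames (72 59)
31: fault, frames (72 59 31)
72: hit
59: hit
31: hit
72: hit
31: hit
59: hit
72: hit
31: hit
98: fault, evict 59, frames (72 31 98)
46: fault, evict 98, frames (72 31 46)
82: fault, evict 46, frames (72 31 82)
54: fault, evict 82, frames (72 31 54)
82: fault, evict 54, frames (72 31 82)
54: fault, evict 82, frames (72 31 54)
98: fault, evict 54, frames (72 31 98)
54: fault, evict 98, frames (72 31 54)
31: hit
98: fault, evict 54, frames (72 31 98)
54: fault, evict 98, frames (72 31 54)
Page faults: 13.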